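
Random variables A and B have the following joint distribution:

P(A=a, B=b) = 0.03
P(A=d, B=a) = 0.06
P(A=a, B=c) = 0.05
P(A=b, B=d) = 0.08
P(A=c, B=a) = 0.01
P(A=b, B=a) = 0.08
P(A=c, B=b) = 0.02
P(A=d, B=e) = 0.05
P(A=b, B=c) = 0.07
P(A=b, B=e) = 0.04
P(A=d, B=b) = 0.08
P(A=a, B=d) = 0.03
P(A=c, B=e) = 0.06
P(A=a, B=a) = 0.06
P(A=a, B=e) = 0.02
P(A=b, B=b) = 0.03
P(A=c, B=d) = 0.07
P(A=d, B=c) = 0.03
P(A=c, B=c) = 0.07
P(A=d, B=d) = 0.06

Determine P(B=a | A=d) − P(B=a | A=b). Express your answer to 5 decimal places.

-0.05238

P(A=d) = 0.06 + 0.08 + 0.03 + 0.06 + 0.05 = 0.28; P(B=a | A=d) = 0.06/0.28 = 0.214286.
P(A=b) = 0.08 + 0.03 + 0.07 + 0.08 + 0.04 = 0.30; P(B=a | A=b) = 0.08/0.30 = 0.266667.
Difference = -0.05238.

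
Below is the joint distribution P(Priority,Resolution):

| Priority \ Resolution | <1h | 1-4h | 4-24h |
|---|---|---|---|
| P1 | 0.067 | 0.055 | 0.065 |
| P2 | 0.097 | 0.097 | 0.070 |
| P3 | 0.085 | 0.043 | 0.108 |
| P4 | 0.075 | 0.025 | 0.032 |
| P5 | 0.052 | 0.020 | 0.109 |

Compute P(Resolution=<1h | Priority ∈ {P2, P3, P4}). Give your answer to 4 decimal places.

P(Priority=P2) = 0.097 + 0.097 + 0.070 = 0.264.
P(Priority=P3) = 0.085 + 0.043 + 0.108 = 0.236.
P(Priority=P4) = 0.075 + 0.025 + 0.032 = 0.132.
P(Priority ∈ {P2, P3, P4}) = 0.264 + 0.236 + 0.132 = 0.632; P(Resolution=<1h, Priority ∈ {P2, P3, P4}) = 0.097 + 0.085 + 0.075 = 0.257.
P(Resolution=<1h | Priority ∈ {P2, P3, P4}) = 0.257/0.632 = 0.4066.

0.4066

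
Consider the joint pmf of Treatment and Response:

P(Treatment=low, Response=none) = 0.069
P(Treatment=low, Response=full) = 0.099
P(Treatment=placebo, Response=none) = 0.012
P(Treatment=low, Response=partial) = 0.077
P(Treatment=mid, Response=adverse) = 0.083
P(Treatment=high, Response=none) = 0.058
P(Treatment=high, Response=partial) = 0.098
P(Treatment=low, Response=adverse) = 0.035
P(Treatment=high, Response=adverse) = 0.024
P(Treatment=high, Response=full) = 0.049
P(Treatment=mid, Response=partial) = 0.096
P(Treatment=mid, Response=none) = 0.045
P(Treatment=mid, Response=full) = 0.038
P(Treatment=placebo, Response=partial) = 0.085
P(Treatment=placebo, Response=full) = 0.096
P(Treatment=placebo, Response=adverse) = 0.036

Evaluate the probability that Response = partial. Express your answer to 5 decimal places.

0.35600

P(Response=partial) = 0.085 + 0.077 + 0.096 + 0.098 = 0.356.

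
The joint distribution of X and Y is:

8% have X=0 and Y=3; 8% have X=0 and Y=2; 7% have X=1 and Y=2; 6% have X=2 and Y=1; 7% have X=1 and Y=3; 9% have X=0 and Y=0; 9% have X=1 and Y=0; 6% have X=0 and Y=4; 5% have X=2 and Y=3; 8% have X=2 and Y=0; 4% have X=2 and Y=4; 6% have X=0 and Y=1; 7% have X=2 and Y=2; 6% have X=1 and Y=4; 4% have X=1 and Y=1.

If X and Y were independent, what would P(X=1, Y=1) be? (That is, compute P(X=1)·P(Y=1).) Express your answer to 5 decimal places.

P(X=1) = 0.09 + 0.04 + 0.07 + 0.07 + 0.06 = 0.33.
P(Y=1) = 0.06 + 0.04 + 0.06 = 0.16.
Product: 0.33 × 0.16 = 0.05280.

0.05280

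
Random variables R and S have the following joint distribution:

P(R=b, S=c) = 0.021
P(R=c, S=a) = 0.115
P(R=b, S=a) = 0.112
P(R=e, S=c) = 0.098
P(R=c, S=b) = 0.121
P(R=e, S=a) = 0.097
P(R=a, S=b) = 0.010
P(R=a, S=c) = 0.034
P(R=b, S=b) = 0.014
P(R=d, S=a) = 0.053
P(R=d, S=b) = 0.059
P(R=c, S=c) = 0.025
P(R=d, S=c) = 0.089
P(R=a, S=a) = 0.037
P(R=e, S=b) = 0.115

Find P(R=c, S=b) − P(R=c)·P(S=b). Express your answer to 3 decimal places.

0.038

P(R=c) = 0.115 + 0.121 + 0.025 = 0.261.
P(S=b) = 0.010 + 0.014 + 0.121 + 0.059 + 0.115 = 0.319.
P(R=c, S=b) − P(R=c)P(S=b) = 0.121 − 0.261×0.319 = 0.038.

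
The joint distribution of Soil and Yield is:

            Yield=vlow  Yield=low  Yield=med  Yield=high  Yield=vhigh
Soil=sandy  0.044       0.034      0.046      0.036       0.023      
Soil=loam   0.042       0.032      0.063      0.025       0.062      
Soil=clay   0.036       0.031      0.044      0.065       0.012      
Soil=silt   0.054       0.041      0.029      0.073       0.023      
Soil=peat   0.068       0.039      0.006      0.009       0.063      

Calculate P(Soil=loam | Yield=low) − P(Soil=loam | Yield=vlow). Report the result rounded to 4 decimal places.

P(Yield=low) = 0.034 + 0.032 + 0.031 + 0.041 + 0.039 = 0.177; P(Soil=loam | Yield=low) = 0.032/0.177 = 0.18079.
P(Yield=vlow) = 0.044 + 0.042 + 0.036 + 0.054 + 0.068 = 0.244; P(Soil=loam | Yield=vlow) = 0.042/0.244 = 0.17213.
Difference = 0.0087.

0.0087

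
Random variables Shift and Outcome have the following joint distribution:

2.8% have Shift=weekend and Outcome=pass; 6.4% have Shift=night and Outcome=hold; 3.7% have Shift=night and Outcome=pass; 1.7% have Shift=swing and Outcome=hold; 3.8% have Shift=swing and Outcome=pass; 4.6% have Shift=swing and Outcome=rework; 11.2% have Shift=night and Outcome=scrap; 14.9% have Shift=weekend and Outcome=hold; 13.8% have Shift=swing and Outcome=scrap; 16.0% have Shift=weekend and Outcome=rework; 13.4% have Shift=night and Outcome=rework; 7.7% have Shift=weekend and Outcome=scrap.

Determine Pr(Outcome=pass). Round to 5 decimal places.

P(Outcome=pass) = 0.038 + 0.037 + 0.028 = 0.103.

0.10300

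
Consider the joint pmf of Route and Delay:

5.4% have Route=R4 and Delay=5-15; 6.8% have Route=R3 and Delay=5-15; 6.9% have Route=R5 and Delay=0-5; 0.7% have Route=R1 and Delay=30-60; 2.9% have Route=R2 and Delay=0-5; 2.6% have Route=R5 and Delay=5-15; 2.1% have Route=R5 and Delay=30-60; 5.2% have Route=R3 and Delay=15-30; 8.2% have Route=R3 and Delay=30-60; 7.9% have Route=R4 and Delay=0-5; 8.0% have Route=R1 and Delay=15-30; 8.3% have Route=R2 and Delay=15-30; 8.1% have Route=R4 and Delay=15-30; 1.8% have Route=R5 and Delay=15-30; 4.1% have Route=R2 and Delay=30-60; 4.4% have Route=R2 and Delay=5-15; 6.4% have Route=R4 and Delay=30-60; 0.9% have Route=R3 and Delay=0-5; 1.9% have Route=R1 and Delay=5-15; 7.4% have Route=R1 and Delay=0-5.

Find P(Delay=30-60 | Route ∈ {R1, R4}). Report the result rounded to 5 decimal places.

0.15502

P(Route=R1) = 0.074 + 0.019 + 0.080 + 0.007 = 0.180.
P(Route=R4) = 0.079 + 0.054 + 0.081 + 0.064 = 0.278.
P(Route ∈ {R1, R4}) = 0.180 + 0.278 = 0.458; P(Delay=30-60, Route ∈ {R1, R4}) = 0.007 + 0.064 = 0.071.
P(Delay=30-60 | Route ∈ {R1, R4}) = 0.071/0.458 = 0.15502.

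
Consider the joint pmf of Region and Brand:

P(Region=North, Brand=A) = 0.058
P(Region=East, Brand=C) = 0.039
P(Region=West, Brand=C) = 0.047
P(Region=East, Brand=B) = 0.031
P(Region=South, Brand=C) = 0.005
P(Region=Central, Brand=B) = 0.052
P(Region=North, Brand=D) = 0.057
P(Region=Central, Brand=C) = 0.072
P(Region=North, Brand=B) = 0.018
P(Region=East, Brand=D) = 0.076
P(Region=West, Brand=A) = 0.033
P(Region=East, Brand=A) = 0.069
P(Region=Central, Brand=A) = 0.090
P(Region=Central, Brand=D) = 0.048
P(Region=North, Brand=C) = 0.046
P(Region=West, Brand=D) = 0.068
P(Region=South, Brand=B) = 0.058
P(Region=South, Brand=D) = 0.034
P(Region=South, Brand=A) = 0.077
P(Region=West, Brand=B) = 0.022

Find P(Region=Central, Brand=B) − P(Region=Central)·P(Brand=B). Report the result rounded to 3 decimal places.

0.005

P(Region=Central) = 0.090 + 0.052 + 0.072 + 0.048 = 0.262.
P(Brand=B) = 0.018 + 0.058 + 0.031 + 0.022 + 0.052 = 0.181.
P(Region=Central, Brand=B) − P(Region=Central)P(Brand=B) = 0.052 − 0.262×0.181 = 0.005.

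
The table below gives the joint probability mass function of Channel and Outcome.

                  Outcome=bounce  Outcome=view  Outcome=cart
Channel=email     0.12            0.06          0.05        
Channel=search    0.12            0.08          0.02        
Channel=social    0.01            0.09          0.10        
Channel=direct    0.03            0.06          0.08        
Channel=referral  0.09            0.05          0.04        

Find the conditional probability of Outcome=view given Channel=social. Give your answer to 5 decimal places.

P(Channel=social) = 0.01 + 0.09 + 0.10 = 0.20.
P(Outcome=view | Channel=social) = 0.09/0.20 = 0.45000.

0.45000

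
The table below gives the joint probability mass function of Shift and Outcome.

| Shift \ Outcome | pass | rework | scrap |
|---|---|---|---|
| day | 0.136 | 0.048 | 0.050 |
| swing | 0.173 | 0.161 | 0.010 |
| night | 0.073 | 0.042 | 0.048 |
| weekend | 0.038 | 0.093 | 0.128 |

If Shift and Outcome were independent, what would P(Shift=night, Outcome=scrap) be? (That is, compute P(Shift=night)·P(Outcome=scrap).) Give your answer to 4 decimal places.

0.0385

P(Shift=night) = 0.073 + 0.042 + 0.048 = 0.163.
P(Outcome=scrap) = 0.050 + 0.010 + 0.048 + 0.128 = 0.236.
Product: 0.163 × 0.236 = 0.0385.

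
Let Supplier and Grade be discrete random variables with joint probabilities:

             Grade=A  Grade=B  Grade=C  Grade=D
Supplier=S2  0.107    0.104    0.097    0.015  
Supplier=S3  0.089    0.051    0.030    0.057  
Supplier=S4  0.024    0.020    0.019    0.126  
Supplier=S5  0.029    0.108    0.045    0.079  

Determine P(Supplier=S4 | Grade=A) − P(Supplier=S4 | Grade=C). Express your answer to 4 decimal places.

P(Grade=A) = 0.107 + 0.089 + 0.024 + 0.029 = 0.249; P(Supplier=S4 | Grade=A) = 0.024/0.249 = 0.09639.
P(Grade=C) = 0.097 + 0.030 + 0.019 + 0.045 = 0.191; P(Supplier=S4 | Grade=C) = 0.019/0.191 = 0.09948.
Difference = -0.0031.

-0.0031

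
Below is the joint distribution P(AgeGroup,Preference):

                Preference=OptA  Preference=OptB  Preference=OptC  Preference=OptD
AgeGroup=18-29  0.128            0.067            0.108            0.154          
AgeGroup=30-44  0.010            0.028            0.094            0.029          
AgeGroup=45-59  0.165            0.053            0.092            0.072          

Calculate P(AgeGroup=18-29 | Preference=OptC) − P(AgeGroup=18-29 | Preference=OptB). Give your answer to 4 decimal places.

-0.0854

P(Preference=OptC) = 0.108 + 0.094 + 0.092 = 0.294; P(AgeGroup=18-29 | Preference=OptC) = 0.108/0.294 = 0.36735.
P(Preference=OptB) = 0.067 + 0.028 + 0.053 = 0.148; P(AgeGroup=18-29 | Preference=OptB) = 0.067/0.148 = 0.45270.
Difference = -0.0854.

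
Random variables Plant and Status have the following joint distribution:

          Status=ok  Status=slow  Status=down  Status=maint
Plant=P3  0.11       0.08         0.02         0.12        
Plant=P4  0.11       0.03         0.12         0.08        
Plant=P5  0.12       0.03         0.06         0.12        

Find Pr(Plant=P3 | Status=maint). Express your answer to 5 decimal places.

P(Status=maint) = 0.12 + 0.08 + 0.12 = 0.32.
P(Plant=P3 | Status=maint) = 0.12/0.32 = 0.37500.

0.37500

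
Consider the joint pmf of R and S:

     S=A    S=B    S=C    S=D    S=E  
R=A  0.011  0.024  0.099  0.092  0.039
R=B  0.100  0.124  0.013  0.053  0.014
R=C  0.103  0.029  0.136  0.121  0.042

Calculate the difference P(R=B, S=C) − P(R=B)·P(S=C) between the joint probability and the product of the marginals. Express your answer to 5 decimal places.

-0.06239

P(R=B) = 0.100 + 0.124 + 0.013 + 0.053 + 0.014 = 0.304.
P(S=C) = 0.099 + 0.013 + 0.136 = 0.248.
P(R=B, S=C) − P(R=B)P(S=C) = 0.013 − 0.304×0.248 = -0.06239.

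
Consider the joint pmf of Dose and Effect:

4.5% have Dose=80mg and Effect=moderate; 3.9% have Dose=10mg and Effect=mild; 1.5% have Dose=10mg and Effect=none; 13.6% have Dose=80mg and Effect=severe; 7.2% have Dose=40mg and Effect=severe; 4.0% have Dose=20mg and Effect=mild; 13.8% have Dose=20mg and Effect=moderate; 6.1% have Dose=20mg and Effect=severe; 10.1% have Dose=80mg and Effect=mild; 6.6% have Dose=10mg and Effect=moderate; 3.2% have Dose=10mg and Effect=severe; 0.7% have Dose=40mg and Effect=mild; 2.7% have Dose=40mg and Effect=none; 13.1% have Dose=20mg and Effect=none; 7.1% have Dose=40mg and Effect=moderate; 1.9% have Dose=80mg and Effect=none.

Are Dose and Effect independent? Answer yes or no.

P(Dose=20mg) = 0.370 and P(Effect=none) = 0.192, so their product is 0.07104, but P(Dose=20mg, Effect=none) = 0.131. Since these differ, Dose and Effect are not independent.

no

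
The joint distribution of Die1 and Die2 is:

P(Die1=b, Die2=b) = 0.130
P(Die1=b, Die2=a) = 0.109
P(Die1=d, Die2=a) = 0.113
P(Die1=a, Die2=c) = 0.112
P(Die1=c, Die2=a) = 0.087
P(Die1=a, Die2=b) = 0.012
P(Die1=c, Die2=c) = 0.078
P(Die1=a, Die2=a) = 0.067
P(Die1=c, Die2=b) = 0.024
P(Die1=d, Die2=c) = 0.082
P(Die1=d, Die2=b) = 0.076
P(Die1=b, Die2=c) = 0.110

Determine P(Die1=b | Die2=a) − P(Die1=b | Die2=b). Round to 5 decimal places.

-0.24730

P(Die2=a) = 0.067 + 0.109 + 0.087 + 0.113 = 0.376; P(Die1=b | Die2=a) = 0.109/0.376 = 0.289894.
P(Die2=b) = 0.012 + 0.130 + 0.024 + 0.076 = 0.242; P(Die1=b | Die2=b) = 0.130/0.242 = 0.537190.
Difference = -0.24730.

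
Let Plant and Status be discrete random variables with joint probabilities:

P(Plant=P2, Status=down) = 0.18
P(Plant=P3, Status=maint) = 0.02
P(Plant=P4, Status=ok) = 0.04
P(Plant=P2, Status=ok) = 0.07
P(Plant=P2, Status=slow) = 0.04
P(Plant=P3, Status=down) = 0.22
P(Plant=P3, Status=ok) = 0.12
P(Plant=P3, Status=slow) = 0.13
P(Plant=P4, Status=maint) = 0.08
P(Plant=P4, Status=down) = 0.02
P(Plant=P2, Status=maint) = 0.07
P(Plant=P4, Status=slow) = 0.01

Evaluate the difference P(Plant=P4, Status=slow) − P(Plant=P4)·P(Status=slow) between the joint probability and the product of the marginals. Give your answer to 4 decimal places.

P(Plant=P4) = 0.04 + 0.01 + 0.02 + 0.08 = 0.15.
P(Status=slow) = 0.04 + 0.13 + 0.01 = 0.18.
P(Plant=P4, Status=slow) − P(Plant=P4)P(Status=slow) = 0.01 − 0.15×0.18 = -0.0170.

-0.0170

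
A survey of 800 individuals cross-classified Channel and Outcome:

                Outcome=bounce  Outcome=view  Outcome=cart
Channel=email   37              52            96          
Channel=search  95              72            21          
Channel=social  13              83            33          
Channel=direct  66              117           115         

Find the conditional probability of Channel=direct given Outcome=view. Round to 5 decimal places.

0.36111

Total with Outcome=view: 52 + 72 + 83 + 117 = 324.
P(Channel=direct | Outcome=view) = 117/324 = 0.36111.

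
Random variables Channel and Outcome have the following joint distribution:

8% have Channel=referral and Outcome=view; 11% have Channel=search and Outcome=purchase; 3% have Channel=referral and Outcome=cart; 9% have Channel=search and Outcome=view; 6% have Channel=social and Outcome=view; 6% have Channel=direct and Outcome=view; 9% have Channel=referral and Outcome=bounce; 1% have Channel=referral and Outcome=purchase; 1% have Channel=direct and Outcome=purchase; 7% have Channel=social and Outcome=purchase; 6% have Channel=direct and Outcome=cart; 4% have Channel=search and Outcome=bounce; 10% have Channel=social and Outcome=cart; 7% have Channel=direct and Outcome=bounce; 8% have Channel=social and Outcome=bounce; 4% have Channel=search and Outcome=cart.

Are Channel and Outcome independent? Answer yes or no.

no

P(Channel=search) = 0.28 and P(Outcome=purchase) = 0.20, so their product is 0.0560, but P(Channel=search, Outcome=purchase) = 0.11. Since these differ, Channel and Outcome are not independent.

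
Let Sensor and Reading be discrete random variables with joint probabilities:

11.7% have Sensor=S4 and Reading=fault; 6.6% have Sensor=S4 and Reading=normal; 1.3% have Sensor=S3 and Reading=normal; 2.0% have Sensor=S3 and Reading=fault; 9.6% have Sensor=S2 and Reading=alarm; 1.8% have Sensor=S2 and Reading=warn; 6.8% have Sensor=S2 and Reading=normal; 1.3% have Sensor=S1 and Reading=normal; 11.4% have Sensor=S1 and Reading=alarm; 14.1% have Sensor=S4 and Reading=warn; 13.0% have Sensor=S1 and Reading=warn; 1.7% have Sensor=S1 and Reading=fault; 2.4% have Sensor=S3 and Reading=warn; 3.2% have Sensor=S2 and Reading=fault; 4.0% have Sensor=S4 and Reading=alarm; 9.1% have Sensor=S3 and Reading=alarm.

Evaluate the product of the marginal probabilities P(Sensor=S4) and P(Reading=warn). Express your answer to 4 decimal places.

P(Sensor=S4) = 0.066 + 0.141 + 0.040 + 0.117 = 0.364.
P(Reading=warn) = 0.130 + 0.018 + 0.024 + 0.141 = 0.313.
Product: 0.364 × 0.313 = 0.1139.

0.1139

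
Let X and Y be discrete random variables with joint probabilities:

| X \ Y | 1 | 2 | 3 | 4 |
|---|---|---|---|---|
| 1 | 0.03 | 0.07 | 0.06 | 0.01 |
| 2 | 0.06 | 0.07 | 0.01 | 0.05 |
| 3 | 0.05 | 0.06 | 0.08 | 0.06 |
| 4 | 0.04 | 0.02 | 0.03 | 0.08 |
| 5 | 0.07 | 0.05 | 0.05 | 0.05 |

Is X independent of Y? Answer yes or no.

no

P(X=4) = 0.17 and P(Y=4) = 0.25, so their product is 0.0425, but P(X=4, Y=4) = 0.08. Since these differ, X and Y are not independent.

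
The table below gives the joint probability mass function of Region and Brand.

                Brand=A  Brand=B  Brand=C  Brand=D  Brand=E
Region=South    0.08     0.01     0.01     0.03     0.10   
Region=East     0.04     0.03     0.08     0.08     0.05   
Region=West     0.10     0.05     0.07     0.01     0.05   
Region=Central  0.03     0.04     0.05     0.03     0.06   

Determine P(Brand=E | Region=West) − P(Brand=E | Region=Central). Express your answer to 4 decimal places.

P(Region=West) = 0.10 + 0.05 + 0.07 + 0.01 + 0.05 = 0.28; P(Brand=E | Region=West) = 0.05/0.28 = 0.17857.
P(Region=Central) = 0.03 + 0.04 + 0.05 + 0.03 + 0.06 = 0.21; P(Brand=E | Region=Central) = 0.06/0.21 = 0.28571.
Difference = -0.1071.

-0.1071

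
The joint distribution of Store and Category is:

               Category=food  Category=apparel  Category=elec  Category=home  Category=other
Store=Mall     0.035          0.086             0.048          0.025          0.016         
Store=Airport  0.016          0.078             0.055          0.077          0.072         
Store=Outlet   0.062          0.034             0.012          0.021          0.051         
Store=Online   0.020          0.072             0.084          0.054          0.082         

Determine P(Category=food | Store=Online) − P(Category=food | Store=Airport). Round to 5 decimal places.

P(Store=Online) = 0.020 + 0.072 + 0.084 + 0.054 + 0.082 = 0.312; P(Category=food | Store=Online) = 0.020/0.312 = 0.064103.
P(Store=Airport) = 0.016 + 0.078 + 0.055 + 0.077 + 0.072 = 0.298; P(Category=food | Store=Airport) = 0.016/0.298 = 0.053691.
Difference = 0.01041.

0.01041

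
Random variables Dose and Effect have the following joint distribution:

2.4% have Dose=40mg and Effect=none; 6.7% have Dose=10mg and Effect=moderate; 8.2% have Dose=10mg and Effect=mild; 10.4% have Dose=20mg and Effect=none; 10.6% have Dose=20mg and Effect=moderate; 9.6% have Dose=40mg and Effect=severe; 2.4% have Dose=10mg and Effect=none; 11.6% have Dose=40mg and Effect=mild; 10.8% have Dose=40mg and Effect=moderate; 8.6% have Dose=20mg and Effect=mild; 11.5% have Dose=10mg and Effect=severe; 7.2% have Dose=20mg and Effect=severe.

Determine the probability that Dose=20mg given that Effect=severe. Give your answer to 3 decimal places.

P(Effect=severe) = 0.115 + 0.072 + 0.096 = 0.283.
P(Dose=20mg | Effect=severe) = 0.072/0.283 = 0.254.

0.254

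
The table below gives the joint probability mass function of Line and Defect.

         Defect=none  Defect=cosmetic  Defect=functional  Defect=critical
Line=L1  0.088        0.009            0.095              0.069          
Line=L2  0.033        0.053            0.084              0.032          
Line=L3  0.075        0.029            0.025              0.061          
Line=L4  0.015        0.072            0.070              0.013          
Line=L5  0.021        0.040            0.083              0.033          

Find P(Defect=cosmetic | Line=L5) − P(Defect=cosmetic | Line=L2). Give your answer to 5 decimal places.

-0.03639

P(Line=L5) = 0.021 + 0.040 + 0.083 + 0.033 = 0.177; P(Defect=cosmetic | Line=L5) = 0.040/0.177 = 0.225989.
P(Line=L2) = 0.033 + 0.053 + 0.084 + 0.032 = 0.202; P(Defect=cosmetic | Line=L2) = 0.053/0.202 = 0.262376.
Difference = -0.03639.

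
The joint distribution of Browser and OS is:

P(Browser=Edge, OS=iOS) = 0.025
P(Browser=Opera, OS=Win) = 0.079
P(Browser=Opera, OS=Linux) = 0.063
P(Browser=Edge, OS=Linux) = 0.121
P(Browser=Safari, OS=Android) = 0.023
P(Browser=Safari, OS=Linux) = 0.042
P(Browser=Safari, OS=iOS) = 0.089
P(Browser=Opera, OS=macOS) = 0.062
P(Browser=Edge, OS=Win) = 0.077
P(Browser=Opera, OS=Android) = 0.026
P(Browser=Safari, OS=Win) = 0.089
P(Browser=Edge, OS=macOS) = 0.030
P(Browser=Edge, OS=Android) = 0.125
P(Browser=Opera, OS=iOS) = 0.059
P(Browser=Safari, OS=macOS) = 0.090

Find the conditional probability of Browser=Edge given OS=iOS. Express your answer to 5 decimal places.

0.14451

P(OS=iOS) = 0.089 + 0.025 + 0.059 = 0.173.
P(Browser=Edge | OS=iOS) = 0.025/0.173 = 0.14451.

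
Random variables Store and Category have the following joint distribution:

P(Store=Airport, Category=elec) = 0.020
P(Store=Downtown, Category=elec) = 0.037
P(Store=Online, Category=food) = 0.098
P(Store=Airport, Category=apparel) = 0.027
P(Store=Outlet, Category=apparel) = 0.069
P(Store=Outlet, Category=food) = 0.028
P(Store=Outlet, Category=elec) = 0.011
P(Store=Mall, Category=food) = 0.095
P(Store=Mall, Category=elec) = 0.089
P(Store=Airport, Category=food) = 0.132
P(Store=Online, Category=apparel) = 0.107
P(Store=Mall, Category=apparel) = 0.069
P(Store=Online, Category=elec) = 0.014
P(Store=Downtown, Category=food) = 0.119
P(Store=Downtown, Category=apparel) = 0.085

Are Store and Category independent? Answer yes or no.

no

P(Store=Airport) = 0.179 and P(Category=food) = 0.472, so their product is 0.08449, but P(Store=Airport, Category=food) = 0.132. Since these differ, Store and Category are not independent.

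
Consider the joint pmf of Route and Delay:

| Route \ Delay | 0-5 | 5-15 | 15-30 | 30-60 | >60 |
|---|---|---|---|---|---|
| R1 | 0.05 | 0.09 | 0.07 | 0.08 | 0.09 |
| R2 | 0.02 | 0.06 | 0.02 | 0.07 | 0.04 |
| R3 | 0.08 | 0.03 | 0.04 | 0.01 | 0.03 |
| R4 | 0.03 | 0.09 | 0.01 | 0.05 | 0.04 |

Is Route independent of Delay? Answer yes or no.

P(Route=R3) = 0.19 and P(Delay=0-5) = 0.18, so their product is 0.0342, but P(Route=R3, Delay=0-5) = 0.08. Since these differ, Route and Delay are not independent.

no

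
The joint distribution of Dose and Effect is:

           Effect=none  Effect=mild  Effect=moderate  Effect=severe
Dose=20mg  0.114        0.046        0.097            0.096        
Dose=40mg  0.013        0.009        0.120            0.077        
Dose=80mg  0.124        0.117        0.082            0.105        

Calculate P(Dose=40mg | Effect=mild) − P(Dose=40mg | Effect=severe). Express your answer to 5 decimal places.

P(Effect=mild) = 0.046 + 0.009 + 0.117 = 0.172; P(Dose=40mg | Effect=mild) = 0.009/0.172 = 0.052326.
P(Effect=severe) = 0.096 + 0.077 + 0.105 = 0.278; P(Dose=40mg | Effect=severe) = 0.077/0.278 = 0.276978.
Difference = -0.22465.

-0.22465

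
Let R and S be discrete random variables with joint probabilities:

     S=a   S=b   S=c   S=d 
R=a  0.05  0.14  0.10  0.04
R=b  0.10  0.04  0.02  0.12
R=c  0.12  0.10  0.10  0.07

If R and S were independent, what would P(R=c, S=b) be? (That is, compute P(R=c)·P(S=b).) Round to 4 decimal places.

0.1092

P(R=c) = 0.12 + 0.10 + 0.10 + 0.07 = 0.39.
P(S=b) = 0.14 + 0.04 + 0.10 = 0.28.
Product: 0.39 × 0.28 = 0.1092.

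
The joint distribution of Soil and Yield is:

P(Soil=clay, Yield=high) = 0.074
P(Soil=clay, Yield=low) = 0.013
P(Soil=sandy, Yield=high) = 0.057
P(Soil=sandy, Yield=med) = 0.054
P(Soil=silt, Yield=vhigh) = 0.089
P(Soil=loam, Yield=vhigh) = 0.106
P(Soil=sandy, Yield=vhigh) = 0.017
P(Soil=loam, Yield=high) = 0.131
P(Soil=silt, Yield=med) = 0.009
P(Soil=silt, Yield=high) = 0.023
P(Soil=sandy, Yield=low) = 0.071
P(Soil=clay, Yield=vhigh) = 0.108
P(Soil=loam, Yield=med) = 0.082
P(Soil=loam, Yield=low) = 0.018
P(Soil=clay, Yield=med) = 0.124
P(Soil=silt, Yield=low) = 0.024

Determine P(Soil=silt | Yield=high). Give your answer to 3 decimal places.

0.081

P(Yield=high) = 0.057 + 0.131 + 0.074 + 0.023 = 0.285.
P(Soil=silt | Yield=high) = 0.023/0.285 = 0.081.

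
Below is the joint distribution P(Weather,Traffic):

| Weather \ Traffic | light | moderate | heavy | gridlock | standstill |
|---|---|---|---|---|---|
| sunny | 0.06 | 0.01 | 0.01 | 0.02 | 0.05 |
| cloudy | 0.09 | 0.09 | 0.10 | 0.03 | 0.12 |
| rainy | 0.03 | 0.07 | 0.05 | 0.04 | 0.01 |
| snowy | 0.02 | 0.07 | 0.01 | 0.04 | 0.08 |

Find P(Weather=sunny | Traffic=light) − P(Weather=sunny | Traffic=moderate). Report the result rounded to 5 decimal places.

0.25833

P(Traffic=light) = 0.06 + 0.09 + 0.03 + 0.02 = 0.20; P(Weather=sunny | Traffic=light) = 0.06/0.20 = 0.300000.
P(Traffic=moderate) = 0.01 + 0.09 + 0.07 + 0.07 = 0.24; P(Weather=sunny | Traffic=moderate) = 0.01/0.24 = 0.041667.
Difference = 0.25833.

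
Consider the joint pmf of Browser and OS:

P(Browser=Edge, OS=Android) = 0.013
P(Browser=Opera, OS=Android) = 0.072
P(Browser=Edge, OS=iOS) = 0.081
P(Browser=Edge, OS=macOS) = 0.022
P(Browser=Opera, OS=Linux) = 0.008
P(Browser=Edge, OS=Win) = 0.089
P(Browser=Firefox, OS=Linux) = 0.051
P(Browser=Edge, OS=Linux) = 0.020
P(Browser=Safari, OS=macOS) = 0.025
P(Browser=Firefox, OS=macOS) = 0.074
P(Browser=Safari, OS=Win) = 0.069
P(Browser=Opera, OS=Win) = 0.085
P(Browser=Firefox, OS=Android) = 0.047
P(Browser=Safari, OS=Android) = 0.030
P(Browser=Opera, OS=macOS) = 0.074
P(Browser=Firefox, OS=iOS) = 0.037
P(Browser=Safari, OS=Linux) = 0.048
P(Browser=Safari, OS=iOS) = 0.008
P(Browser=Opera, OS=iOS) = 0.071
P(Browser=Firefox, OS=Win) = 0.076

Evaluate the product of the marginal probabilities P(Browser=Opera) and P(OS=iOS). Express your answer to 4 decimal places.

P(Browser=Opera) = 0.085 + 0.074 + 0.008 + 0.071 + 0.072 = 0.310.
P(OS=iOS) = 0.037 + 0.008 + 0.081 + 0.071 = 0.197.
Product: 0.310 × 0.197 = 0.0611.

0.0611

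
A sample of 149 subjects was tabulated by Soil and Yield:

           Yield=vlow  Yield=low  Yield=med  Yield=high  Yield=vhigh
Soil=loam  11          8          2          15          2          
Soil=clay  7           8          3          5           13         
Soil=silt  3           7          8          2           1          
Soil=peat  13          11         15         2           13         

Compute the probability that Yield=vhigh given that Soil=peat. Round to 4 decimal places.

Total with Soil=peat: 13 + 11 + 15 + 2 + 13 = 54.
P(Yield=vhigh | Soil=peat) = 13/54 = 0.2407.

0.2407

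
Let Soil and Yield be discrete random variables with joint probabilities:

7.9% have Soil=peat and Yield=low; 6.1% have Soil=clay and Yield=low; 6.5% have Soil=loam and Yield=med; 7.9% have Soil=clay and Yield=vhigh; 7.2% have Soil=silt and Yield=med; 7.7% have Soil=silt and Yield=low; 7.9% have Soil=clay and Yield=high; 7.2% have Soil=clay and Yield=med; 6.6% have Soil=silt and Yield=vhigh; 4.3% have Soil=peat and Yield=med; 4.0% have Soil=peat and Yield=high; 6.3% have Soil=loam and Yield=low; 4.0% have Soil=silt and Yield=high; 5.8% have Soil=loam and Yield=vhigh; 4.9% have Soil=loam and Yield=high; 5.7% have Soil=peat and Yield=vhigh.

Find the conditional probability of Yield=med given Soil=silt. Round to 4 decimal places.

P(Soil=silt) = 0.077 + 0.072 + 0.040 + 0.066 = 0.255.
P(Yield=med | Soil=silt) = 0.072/0.255 = 0.2824.

0.2824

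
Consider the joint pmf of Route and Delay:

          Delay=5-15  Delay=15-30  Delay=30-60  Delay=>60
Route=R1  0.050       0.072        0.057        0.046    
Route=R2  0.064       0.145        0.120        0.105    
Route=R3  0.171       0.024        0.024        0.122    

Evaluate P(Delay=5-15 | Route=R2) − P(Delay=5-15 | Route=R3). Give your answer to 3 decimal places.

P(Route=R2) = 0.064 + 0.145 + 0.120 + 0.105 = 0.434; P(Delay=5-15 | Route=R2) = 0.064/0.434 = 0.1475.
P(Route=R3) = 0.171 + 0.024 + 0.024 + 0.122 = 0.341; P(Delay=5-15 | Route=R3) = 0.171/0.341 = 0.5015.
Difference = -0.354.

-0.354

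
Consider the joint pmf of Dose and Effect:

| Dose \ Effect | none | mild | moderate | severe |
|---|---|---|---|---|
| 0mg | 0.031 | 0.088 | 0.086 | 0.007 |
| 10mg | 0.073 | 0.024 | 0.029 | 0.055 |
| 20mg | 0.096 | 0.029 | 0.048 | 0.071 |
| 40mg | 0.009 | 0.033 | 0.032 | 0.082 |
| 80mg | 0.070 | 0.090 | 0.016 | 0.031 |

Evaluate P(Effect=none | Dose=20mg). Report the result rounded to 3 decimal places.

P(Dose=20mg) = 0.096 + 0.029 + 0.048 + 0.071 = 0.244.
P(Effect=none | Dose=20mg) = 0.096/0.244 = 0.393.

0.393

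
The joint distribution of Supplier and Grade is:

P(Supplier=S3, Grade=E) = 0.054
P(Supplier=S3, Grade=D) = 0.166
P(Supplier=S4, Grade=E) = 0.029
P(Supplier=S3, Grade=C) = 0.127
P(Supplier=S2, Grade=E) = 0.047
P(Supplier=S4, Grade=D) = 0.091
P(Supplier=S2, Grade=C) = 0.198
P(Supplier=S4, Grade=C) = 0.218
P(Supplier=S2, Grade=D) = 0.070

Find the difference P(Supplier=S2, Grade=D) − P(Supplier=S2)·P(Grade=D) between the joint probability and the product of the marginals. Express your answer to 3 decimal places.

-0.033

P(Supplier=S2) = 0.198 + 0.070 + 0.047 = 0.315.
P(Grade=D) = 0.070 + 0.166 + 0.091 = 0.327.
P(Supplier=S2, Grade=D) − P(Supplier=S2)P(Grade=D) = 0.070 − 0.315×0.327 = -0.033.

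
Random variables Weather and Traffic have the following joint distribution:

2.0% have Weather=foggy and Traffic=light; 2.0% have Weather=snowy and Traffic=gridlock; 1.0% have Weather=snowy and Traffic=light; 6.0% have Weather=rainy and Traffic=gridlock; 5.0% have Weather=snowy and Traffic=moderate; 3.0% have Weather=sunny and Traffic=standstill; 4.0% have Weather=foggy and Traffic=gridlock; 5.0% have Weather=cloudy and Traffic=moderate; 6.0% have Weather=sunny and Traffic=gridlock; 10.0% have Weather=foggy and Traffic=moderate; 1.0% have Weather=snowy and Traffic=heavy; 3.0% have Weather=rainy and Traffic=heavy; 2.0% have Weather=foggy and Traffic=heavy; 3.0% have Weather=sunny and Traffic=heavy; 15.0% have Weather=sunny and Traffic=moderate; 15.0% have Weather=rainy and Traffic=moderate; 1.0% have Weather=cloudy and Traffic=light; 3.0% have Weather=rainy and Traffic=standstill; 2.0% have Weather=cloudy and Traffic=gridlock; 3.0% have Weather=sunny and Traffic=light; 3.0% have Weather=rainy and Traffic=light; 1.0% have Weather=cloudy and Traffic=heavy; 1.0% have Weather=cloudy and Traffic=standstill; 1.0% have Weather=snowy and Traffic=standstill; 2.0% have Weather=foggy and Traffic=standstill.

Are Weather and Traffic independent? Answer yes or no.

Every cell satisfies P(Weather,Traffic) = P(Weather)·P(Traffic). For instance P(Weather=rainy) = 0.300, P(Traffic=gridlock) = 0.200, and 0.300×0.200 = 0.060 matches the joint entry. So Weather and Traffic are independent.

yes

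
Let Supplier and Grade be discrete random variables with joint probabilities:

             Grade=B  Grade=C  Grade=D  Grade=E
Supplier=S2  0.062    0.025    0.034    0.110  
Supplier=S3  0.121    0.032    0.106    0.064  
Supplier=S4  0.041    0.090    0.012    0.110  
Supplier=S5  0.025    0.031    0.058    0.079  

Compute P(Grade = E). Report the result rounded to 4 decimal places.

0.3630

P(Grade=E) = 0.110 + 0.064 + 0.110 + 0.079 = 0.363.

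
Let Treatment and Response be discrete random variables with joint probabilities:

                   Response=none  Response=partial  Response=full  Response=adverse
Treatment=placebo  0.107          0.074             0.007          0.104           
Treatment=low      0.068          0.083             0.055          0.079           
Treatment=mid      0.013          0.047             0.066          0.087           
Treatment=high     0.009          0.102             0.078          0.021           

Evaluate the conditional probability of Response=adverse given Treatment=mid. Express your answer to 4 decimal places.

0.4085

P(Treatment=mid) = 0.013 + 0.047 + 0.066 + 0.087 = 0.213.
P(Response=adverse | Treatment=mid) = 0.087/0.213 = 0.4085.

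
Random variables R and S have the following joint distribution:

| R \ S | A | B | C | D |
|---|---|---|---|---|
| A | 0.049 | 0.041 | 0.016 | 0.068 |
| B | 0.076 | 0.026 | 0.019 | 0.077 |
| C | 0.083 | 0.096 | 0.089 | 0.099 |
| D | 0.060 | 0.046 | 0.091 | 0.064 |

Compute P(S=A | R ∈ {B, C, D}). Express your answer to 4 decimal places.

0.2651

P(R=B) = 0.076 + 0.026 + 0.019 + 0.077 = 0.198.
P(R=C) = 0.083 + 0.096 + 0.089 + 0.099 = 0.367.
P(R=D) = 0.060 + 0.046 + 0.091 + 0.064 = 0.261.
P(R ∈ {B, C, D}) = 0.198 + 0.367 + 0.261 = 0.826; P(S=A, R ∈ {B, C, D}) = 0.076 + 0.083 + 0.060 = 0.219.
P(S=A | R ∈ {B, C, D}) = 0.219/0.826 = 0.2651.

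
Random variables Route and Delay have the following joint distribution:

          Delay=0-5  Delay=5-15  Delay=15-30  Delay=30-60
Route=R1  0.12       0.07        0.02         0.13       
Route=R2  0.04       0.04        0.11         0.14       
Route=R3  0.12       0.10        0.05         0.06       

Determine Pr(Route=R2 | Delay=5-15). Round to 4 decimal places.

P(Delay=5-15) = 0.07 + 0.04 + 0.10 = 0.21.
P(Route=R2 | Delay=5-15) = 0.04/0.21 = 0.1905.

0.1905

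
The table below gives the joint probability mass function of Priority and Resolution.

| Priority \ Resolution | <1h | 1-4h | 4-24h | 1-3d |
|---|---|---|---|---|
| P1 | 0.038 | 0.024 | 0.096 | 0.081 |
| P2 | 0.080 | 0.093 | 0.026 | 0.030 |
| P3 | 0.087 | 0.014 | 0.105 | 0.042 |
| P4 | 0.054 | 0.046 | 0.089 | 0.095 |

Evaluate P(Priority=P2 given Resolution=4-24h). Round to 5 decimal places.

P(Resolution=4-24h) = 0.096 + 0.026 + 0.105 + 0.089 = 0.316.
P(Priority=P2 | Resolution=4-24h) = 0.026/0.316 = 0.08228.

0.08228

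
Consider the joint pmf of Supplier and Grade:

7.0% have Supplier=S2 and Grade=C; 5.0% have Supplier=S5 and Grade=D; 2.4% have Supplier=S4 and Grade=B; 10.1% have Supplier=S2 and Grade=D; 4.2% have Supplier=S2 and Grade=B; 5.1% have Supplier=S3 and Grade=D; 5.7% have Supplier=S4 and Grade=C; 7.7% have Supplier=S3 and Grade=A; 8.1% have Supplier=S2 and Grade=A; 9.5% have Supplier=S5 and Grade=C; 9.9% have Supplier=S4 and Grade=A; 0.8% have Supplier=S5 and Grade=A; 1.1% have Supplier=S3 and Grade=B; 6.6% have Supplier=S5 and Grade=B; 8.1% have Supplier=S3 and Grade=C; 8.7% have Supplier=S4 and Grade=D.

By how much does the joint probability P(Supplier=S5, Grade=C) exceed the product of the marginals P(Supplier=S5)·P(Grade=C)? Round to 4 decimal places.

P(Supplier=S5) = 0.008 + 0.066 + 0.095 + 0.050 = 0.219.
P(Grade=C) = 0.070 + 0.081 + 0.057 + 0.095 = 0.303.
P(Supplier=S5, Grade=C) − P(Supplier=S5)P(Grade=C) = 0.095 − 0.219×0.303 = 0.0286.

0.0286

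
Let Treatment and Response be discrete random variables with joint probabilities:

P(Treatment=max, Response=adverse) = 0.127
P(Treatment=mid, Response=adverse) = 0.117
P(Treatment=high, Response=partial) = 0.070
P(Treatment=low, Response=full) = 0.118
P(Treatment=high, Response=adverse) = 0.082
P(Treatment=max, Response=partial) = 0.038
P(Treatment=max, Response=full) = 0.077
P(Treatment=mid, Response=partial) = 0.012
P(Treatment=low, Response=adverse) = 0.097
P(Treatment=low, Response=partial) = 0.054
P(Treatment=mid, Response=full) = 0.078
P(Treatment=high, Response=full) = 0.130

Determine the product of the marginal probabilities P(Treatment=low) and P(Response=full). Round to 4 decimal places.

P(Treatment=low) = 0.054 + 0.118 + 0.097 = 0.269.
P(Response=full) = 0.118 + 0.078 + 0.130 + 0.077 = 0.403.
Product: 0.269 × 0.403 = 0.1084.

0.1084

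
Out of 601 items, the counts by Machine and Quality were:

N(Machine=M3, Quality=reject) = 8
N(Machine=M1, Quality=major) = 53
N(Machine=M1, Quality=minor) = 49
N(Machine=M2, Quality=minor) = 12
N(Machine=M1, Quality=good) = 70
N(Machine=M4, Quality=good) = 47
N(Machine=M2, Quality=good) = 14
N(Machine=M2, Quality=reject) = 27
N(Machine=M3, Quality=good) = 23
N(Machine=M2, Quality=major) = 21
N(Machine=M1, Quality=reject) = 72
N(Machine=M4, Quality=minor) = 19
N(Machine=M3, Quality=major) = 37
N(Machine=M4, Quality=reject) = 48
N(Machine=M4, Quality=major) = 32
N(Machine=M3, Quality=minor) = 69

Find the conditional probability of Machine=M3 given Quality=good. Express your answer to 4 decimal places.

0.1494

Total with Quality=good: 70 + 14 + 23 + 47 = 154.
P(Machine=M3 | Quality=good) = 23/154 = 0.1494.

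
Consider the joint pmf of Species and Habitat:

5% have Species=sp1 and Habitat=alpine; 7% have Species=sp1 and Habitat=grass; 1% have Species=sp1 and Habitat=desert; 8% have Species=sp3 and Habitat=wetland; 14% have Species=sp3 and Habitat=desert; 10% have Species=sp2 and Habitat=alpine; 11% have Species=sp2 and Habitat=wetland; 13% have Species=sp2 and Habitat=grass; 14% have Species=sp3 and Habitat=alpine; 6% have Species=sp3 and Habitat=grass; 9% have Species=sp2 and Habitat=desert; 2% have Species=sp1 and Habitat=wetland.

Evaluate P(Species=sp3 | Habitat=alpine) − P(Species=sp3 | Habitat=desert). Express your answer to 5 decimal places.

-0.10057

P(Habitat=alpine) = 0.05 + 0.10 + 0.14 = 0.29; P(Species=sp3 | Habitat=alpine) = 0.14/0.29 = 0.482759.
P(Habitat=desert) = 0.01 + 0.09 + 0.14 = 0.24; P(Species=sp3 | Habitat=desert) = 0.14/0.24 = 0.583333.
Difference = -0.10057.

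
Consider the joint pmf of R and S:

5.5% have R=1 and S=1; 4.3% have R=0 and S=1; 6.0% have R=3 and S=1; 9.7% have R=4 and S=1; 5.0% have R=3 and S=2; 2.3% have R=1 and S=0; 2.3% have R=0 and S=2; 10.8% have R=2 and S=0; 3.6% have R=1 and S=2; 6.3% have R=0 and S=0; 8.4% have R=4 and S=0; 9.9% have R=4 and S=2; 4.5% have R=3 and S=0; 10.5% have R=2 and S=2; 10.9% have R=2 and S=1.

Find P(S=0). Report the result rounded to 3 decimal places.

0.323

P(S=0) = 0.063 + 0.023 + 0.108 + 0.045 + 0.084 = 0.323.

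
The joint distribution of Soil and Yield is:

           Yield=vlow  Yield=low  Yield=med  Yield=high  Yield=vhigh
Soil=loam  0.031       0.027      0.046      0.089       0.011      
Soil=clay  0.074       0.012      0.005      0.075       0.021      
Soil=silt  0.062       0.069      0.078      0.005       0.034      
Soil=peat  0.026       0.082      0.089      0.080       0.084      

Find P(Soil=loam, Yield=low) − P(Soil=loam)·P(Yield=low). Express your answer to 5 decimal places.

-0.01176

P(Soil=loam) = 0.031 + 0.027 + 0.046 + 0.089 + 0.011 = 0.204.
P(Yield=low) = 0.027 + 0.012 + 0.069 + 0.082 = 0.190.
P(Soil=loam, Yield=low) − P(Soil=loam)P(Yield=low) = 0.027 − 0.204×0.190 = -0.01176.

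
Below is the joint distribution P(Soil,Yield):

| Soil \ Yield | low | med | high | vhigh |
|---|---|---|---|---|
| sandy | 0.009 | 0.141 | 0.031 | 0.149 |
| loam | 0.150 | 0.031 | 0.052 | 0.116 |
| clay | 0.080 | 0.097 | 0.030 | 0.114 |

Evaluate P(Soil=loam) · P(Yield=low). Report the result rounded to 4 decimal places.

P(Soil=loam) = 0.150 + 0.031 + 0.052 + 0.116 = 0.349.
P(Yield=low) = 0.009 + 0.150 + 0.080 = 0.239.
Product: 0.349 × 0.239 = 0.0834.

0.0834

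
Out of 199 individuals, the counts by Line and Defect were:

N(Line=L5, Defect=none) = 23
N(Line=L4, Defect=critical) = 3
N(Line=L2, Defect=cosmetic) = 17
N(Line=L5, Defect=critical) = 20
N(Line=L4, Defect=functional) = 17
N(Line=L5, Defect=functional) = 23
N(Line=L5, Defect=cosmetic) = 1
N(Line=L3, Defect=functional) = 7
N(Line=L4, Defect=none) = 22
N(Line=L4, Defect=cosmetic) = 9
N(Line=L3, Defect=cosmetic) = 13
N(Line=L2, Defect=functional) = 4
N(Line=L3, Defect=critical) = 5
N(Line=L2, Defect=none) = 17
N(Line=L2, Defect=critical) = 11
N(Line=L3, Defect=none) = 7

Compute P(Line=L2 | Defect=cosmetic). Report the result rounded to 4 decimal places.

Total with Defect=cosmetic: 17 + 13 + 9 + 1 = 40.
P(Line=L2 | Defect=cosmetic) = 17/40 = 0.4250.

0.4250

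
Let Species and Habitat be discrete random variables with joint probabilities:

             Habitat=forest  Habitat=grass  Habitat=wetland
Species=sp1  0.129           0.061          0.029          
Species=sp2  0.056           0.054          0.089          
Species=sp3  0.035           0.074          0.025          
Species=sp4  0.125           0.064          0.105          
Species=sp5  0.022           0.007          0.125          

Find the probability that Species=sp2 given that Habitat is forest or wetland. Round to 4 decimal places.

P(Habitat=forest) = 0.129 + 0.056 + 0.035 + 0.125 + 0.022 = 0.367.
P(Habitat=wetland) = 0.029 + 0.089 + 0.025 + 0.105 + 0.125 = 0.373.
P(Habitat ∈ {forest, wetland}) = 0.367 + 0.373 = 0.740; P(Species=sp2, Habitat ∈ {forest, wetland}) = 0.056 + 0.089 = 0.145.
P(Species=sp2 | Habitat ∈ {forest, wetland}) = 0.145/0.740 = 0.1959.

0.1959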